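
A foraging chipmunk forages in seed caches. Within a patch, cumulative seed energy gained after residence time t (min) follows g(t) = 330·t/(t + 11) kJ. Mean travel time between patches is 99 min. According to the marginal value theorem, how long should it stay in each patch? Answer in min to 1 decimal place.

Optimal t* satisfies g'(t*) = g(t*)/(T + t*).
g'(t) = 330·11/(t + 11)². Setting 330·11/(t+11)² = 330t/[(t+11)(99+t)] gives 11(99+t) = t(t+11), so t² = 11×99 = 1089.
t* = √1089 = 33 min.

33.0 min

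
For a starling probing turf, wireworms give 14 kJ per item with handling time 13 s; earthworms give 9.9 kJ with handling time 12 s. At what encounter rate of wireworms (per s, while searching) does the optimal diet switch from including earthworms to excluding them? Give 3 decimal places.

0.252 per s

At the threshold, the rate on wireworms alone equals the profitability of earthworms: λ·14/(1 + λ·13) = 9.9/12 = 0.825.
Rearranging, λ(14 − 0.825×13) = 0.825, so λ = 0.825/3.275 = 0.2519 per s.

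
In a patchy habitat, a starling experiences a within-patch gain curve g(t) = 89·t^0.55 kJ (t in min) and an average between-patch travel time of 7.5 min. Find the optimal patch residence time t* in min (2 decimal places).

Maximise g(t)/(T+t): set derivative to zero → g'(t)(T+t) = g(t).
g'(t) = 0.55·89·t^-0.45. Setting 0.55·89·t^-0.45 = 89·t^0.55/(7.5+t) gives 0.55(7.5+t) = t, so 0.45·t = 0.55×7.5.
t* = 0.55×7.5/0.45 = 9.167 min.

9.17 min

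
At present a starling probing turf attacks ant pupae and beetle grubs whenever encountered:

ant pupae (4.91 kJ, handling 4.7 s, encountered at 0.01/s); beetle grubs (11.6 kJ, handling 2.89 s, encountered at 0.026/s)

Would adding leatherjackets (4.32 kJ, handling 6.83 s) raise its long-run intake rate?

Yes

On ant pupae and beetle grubs alone, R = ΣλE/(1+Σλh) = 0.3507/1.122 = 0.3125 kJ/s.
Profitability of leatherjackets: 4.32/6.83 = 0.6325 kJ/s.
0.6325 > 0.3125, so adding leatherjackets raises the average — include it.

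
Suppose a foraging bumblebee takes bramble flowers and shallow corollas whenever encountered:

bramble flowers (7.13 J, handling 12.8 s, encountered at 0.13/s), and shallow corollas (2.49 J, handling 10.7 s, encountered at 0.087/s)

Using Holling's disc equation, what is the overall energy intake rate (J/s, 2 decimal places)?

0.32 J/s

R = (0.13×7.13 + 0.087×2.49) / (1 + 0.13×12.8 + 0.087×10.7) = 1.144/3.595 = 0.3181 J/s.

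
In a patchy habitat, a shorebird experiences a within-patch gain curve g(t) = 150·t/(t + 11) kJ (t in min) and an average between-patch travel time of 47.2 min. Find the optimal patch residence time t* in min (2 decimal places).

Maximise g(t)/(T+t): set derivative to zero → g'(t)(T+t) = g(t).
g'(t) = 150·11/(t + 11)². Setting 150·11/(t+11)² = 150t/[(t+11)(47.2+t)] gives 11(47.2+t) = t(t+11), so t² = 11×47.2 = 519.2.
t* = √519.2 = 22.79 min.

22.79 min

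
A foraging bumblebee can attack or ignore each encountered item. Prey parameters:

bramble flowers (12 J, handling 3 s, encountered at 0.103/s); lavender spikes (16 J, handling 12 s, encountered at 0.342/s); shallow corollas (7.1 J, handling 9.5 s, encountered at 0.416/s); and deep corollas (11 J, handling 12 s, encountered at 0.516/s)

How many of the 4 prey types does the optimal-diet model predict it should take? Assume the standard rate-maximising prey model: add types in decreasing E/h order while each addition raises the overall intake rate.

2

Profitabilities (E/h, J/s): bramble flowers 4, lavender spikes 1.33, deep corollas 0.917, shallow corollas 0.747. Add prey in this order while the next type's profitability exceeds the intake rate on those already taken.
Rate on top 1: 0.9442. lavender spikes: 1.33 > 0.9442 → include.
Rate on top 2: 1.239. deep corollas: 0.917 < 1.239 → exclude; stop.
Optimal diet: bramble flowers, lavender spikes — 2 of 4 types.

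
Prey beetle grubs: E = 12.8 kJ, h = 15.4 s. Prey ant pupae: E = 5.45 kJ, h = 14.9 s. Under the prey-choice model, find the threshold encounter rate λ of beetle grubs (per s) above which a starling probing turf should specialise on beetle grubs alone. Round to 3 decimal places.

Drop ant pupae once their profitability E₂/h₂ falls below the rate achievable on beetle grubs alone: E₂/h₂ = λE₁/(1 + λh₁).
Solve for λ: λE₁h₂ = E₂(1 + λh₁) → λ(E₁h₂ − E₂h₁) = E₂ → λ = E₂/(E₁h₂ − E₂h₁).
λ = 5.45/(12.8×14.9 − 5.45×15.4) = 5.45/106.8 = 0.05103 per s.

0.051 per s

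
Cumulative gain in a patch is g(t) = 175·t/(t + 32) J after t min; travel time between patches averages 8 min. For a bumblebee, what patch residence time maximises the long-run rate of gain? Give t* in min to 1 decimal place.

16.0 min

Optimal t* satisfies g'(t*) = g(t*)/(T + t*).
g'(t) = 175·32/(t + 32)². Setting 175·32/(t+32)² = 175t/[(t+32)(8+t)] gives 32(8+t) = t(t+32), so t² = 32×8 = 256.
t* = √256 = 16 min.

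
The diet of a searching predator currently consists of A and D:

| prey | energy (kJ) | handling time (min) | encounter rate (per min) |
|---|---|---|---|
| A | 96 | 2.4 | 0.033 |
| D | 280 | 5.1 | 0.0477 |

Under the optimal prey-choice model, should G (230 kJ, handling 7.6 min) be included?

Yes

On A and D alone, R = ΣλE/(1+Σλh) = 16.52/1.322 = 12.49 kJ/min.
G: E/h = 230/7.6 = 30.26 kJ/min.
30.26 > 12.49, so adding G raises the average — include it.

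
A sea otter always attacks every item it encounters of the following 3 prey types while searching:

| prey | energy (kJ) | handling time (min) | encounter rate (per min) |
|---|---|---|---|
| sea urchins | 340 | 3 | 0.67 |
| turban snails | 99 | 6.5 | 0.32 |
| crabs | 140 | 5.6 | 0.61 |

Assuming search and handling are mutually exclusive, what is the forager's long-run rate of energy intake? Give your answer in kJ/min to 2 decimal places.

Energy encountered per unit search time: 0.67×340 + 0.32×99 + 0.61×140 = 344.9 kJ/min.
Handling time per unit search time: 0.67×3 + 0.32×6.5 + 0.61×5.6 = 7.506.
Rate = 344.9/(1 + 7.506) = 40.55 kJ/min.

40.55 kJ/min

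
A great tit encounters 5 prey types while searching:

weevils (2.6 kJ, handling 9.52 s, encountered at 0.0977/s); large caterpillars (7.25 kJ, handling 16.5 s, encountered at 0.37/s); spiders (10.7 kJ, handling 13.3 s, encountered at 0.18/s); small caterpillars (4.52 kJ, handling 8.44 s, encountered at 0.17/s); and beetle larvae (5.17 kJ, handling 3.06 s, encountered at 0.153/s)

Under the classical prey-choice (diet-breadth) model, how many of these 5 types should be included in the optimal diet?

E/h in descending order: beetle larvae 1.69, spiders 0.805, small caterpillars 0.536, large caterpillars 0.439, weevils 0.273 kJ/s. The optimal diet is the largest prefix of this list for which every included type satisfies E_i/h_i > R on the types above it.
Rate on top 1: 0.5388. spiders: 0.805 > 0.5388 → include.
Rate on top 2: 0.7035. small caterpillars: 0.536 < 0.7035 → exclude; stop.
Optimal diet: beetle larvae, spiders — 2 of 5 types.

2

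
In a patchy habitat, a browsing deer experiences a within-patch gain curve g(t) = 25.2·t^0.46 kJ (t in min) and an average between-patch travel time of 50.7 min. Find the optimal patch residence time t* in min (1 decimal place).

43.2 min

By the marginal value theorem, leave when the instantaneous gain rate g'(t) equals the habitat-wide average g(t)/(T + t).
g'(t) = 0.46·25.2·t^-0.54. Setting 0.46·25.2·t^-0.54 = 25.2·t^0.46/(50.7+t) gives 0.46(50.7+t) = t, so 0.54·t = 0.46×50.7.
t* = 0.46×50.7/0.54 = 43.19 min.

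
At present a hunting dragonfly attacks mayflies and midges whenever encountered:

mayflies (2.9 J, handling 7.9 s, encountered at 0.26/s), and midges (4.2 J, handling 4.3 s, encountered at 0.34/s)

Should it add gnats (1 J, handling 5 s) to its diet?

Current rate: (0.26×2.9 + 0.34×4.2)/(1 + 0.26×7.9 + 0.34×4.3) = 0.4832 J/s.
gnats: E/h = 1/5 = 0.2 J/s.
0.2 < 0.4832, so adding gnats would lower the average — exclude it.

No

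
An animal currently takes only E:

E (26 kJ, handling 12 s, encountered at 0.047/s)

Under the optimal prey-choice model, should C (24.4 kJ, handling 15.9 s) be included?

Intake rate on the current diet: R = (0.047×26) / (1 + 0.047×12) = 1.222/1.564 = 0.7813 kJ/s.
Profitability of C: 24.4/15.9 = 1.535 kJ/s.
1.535 > 0.7813, so adding C raises the average — include it.

Yes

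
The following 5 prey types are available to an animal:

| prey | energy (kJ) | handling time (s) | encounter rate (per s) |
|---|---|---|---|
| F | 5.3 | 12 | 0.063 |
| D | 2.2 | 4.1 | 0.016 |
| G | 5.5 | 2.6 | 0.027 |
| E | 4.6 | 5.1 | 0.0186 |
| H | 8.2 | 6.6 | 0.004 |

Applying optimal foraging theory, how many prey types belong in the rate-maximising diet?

5

E/h in descending order: G 2.12, H 1.24, E 0.902, D 0.537, F 0.442 kJ/s. The optimal diet is the largest prefix of this list for which every included type satisfies E_i/h_i > R on the types above it.
Rate on top 1: 0.1388. H: 1.24 > 0.1388 → include.
Rate on top 2: 0.1653. E: 0.902 > 0.1653 → include.
Rate on top 3: 0.224. D: 0.537 > 0.224 → include.
Rate on top 4: 0.2403. F: 0.442 > 0.2403 → include.
Optimal diet: G, H, E, D, F — 5 of 5 types.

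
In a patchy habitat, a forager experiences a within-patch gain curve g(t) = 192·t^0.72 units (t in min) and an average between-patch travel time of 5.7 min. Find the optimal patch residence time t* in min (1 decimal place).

By the marginal value theorem, leave when the instantaneous gain rate g'(t) equals the habitat-wide average g(t)/(T + t).
g'(t) = 0.72·192·t^-0.28. Setting 0.72·192·t^-0.28 = 192·t^0.72/(5.7+t) gives 0.72(5.7+t) = t, so 0.28·t = 0.72×5.7.
t* = 0.72×5.7/0.28 = 14.66 min.

14.7 min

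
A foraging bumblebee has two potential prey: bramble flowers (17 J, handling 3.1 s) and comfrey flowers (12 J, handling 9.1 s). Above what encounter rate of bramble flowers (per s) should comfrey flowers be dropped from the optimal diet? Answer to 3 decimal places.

0.102 per s

At the threshold, the rate on bramble flowers alone equals the profitability of comfrey flowers: λ·17/(1 + λ·3.1) = 12/9.1 = 1.319.
Rearranging, λ(17 − 1.319×3.1) = 1.319, so λ = 1.319/12.91 = 0.1021 per s.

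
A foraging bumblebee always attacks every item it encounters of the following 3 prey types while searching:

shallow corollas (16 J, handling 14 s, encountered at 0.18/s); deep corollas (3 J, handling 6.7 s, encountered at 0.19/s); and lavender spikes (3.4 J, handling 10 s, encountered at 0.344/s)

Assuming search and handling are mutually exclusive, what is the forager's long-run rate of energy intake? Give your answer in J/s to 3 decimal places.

Energy encountered per unit search time: 0.18×16 + 0.19×3 + 0.344×3.4 = 4.62 J/s.
Handling time per unit search time: 0.18×14 + 0.19×6.7 + 0.344×10 = 7.233.
Rate = 4.62/(1 + 7.233) = 0.5611 J/s.

0.561 J/s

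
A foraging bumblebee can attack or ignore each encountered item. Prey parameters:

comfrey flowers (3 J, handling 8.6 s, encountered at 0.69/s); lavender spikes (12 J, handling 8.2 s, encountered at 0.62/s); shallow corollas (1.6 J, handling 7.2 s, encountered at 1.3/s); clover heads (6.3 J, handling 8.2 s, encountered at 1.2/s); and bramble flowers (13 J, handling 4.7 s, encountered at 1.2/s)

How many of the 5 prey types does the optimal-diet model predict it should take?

E/h in descending order: bramble flowers 2.77, lavender spikes 1.46, clover heads 0.768, comfrey flowers 0.349, shallow corollas 0.222 J/s. The optimal diet is the largest prefix of this list for which every included type satisfies E_i/h_i > R on the types above it.
Rate on top 1: 2.349. lavender spikes: 1.46 < 2.349 → exclude; stop.
Optimal diet: bramble flowers — 1 of 5 types.

1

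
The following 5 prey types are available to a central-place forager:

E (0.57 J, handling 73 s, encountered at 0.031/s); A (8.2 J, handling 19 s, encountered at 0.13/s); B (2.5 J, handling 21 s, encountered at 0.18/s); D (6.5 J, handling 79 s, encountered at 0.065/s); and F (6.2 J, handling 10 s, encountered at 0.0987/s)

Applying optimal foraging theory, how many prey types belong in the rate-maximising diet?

2

E/h in descending order: F 0.62, A 0.432, B 0.119, D 0.0823, E 0.00781 J/s. The optimal diet is the largest prefix of this list for which every included type satisfies E_i/h_i > R on the types above it.
Rate on top 1: 0.308. A: 0.432 > 0.308 → include.
Rate on top 2: 0.3765. B: 0.119 < 0.3765 → exclude; stop.
Optimal diet: F, A — 2 of 5 types.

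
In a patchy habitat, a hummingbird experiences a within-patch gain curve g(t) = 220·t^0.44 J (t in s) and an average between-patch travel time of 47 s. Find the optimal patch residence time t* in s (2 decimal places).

36.93 s

By the marginal value theorem, leave when the instantaneous gain rate g'(t) equals the habitat-wide average g(t)/(T + t).
g'(t) = 0.44·220·t^-0.56. Setting 0.44·220·t^-0.56 = 220·t^0.44/(47+t) gives 0.44(47+t) = t, so 0.56·t = 0.44×47.
t* = 0.44×47/0.56 = 36.93 s.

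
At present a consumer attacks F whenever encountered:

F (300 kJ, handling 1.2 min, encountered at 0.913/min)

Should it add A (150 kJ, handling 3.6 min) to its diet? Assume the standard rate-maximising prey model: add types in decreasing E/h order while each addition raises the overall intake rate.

No

Current rate: (0.913×300)/(1 + 0.913×1.2) = 130.7 kJ/min.
Profitability of A: 150/3.6 = 41.67 kJ/min.
41.67 < 130.7, so adding A would lower the average — exclude it.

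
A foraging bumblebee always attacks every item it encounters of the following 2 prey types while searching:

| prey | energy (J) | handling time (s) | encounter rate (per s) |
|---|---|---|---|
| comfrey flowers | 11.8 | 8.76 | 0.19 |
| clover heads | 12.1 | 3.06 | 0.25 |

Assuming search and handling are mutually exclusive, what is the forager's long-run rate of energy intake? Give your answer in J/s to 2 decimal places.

R = (0.19×11.8 + 0.25×12.1) / (1 + 0.19×8.76 + 0.25×3.06) = 5.267/3.429 = 1.536 J/s.

1.54 J/s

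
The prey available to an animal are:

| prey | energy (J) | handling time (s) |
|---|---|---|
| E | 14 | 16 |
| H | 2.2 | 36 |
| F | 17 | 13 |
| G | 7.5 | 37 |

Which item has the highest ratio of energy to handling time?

F

Profitability E/h (J/s): E = 14/16 = 0.875, H = 2.2/36 = 0.0611, F = 17/13 = 1.31, G = 7.5/37 = 0.203.
Ranked: F > E > G > H.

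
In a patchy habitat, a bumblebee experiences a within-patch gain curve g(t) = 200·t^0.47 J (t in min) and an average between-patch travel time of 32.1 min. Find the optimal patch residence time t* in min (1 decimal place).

By the marginal value theorem, leave when the instantaneous gain rate g'(t) equals the habitat-wide average g(t)/(T + t).
g'(t) = 0.47·200·t^-0.53. Setting 0.47·200·t^-0.53 = 200·t^0.47/(32.1+t) gives 0.47(32.1+t) = t, so 0.53·t = 0.47×32.1.
t* = 0.47×32.1/0.53 = 28.47 min.

28.5 min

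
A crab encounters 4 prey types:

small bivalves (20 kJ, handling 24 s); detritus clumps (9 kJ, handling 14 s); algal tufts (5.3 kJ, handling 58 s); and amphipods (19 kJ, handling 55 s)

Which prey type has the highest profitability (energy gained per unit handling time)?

small bivalves

In descending order of E/h:
small bivalves: 20/24 = 0.833 kJ/s
detritus clumps: 9/14 = 0.643 kJ/s
amphipods: 19/55 = 0.345 kJ/s
algal tufts: 5.3/58 = 0.0914 kJ/s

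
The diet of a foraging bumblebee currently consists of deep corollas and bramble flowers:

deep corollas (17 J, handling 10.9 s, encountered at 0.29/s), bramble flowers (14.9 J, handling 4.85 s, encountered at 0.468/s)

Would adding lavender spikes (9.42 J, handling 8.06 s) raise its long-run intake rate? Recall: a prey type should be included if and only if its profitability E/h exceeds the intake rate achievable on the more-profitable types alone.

No

On deep corollas and bramble flowers alone, R = ΣλE/(1+Σλh) = 11.9/6.431 = 1.851 J/s.
lavender spikes: E/h = 9.42/8.06 = 1.169 J/s.
1.169 < 1.851, so adding lavender spikes would lower the average — exclude it.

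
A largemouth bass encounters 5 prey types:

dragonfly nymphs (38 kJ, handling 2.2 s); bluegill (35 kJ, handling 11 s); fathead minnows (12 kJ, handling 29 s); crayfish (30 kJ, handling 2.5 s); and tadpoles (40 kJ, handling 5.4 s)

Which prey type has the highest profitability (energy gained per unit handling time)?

dragonfly nymphs

In descending order of E/h:
dragonfly nymphs: 38/2.2 = 17.3 kJ/s
crayfish: 30/2.5 = 12 kJ/s
tadpoles: 40/5.4 = 7.41 kJ/s
bluegill: 35/11 = 3.18 kJ/s
fathead minnows: 12/29 = 0.414 kJ/s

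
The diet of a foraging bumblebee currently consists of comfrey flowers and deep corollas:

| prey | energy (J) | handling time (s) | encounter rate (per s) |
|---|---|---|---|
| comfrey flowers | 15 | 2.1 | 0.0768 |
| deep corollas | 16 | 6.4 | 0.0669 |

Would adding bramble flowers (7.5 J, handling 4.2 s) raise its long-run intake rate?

Yes

Current rate: (0.0768×15 + 0.0669×16)/(1 + 0.0768×2.1 + 0.0669×6.4) = 1.398 J/s.
Profitability of bramble flowers: 7.5/4.2 = 1.786 J/s.
1.786 > 1.398, so adding bramble flowers raises the average — include it.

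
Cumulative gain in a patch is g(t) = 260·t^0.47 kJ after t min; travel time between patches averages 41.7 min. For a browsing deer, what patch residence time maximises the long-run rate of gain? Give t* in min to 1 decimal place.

37.0 min

By the marginal value theorem, leave when the instantaneous gain rate g'(t) equals the habitat-wide average g(t)/(T + t).
g'(t) = 0.47·260·t^-0.53. Setting 0.47·260·t^-0.53 = 260·t^0.47/(41.7+t) gives 0.47(41.7+t) = t, so 0.53·t = 0.47×41.7.
t* = 0.47×41.7/0.53 = 36.98 min.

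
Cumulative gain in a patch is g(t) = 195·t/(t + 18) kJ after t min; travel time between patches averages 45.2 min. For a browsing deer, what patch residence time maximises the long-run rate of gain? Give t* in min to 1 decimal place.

28.5 min

Maximise g(t)/(T+t): set derivative to zero → g'(t)(T+t) = g(t).
g'(t) = 195·18/(t + 18)². Setting 195·18/(t+18)² = 195t/[(t+18)(45.2+t)] gives 18(45.2+t) = t(t+18), so t² = 18×45.2 = 813.6.
t* = √813.6 = 28.52 min.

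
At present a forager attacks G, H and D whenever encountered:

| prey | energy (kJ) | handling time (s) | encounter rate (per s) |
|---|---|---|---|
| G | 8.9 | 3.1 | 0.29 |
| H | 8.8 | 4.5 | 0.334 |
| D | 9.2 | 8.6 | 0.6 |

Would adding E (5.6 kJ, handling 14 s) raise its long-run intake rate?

On G, H and D alone, R = ΣλE/(1+Σλh) = 11.04/8.562 = 1.289 kJ/s.
Profitability of E: 5.6/14 = 0.4 kJ/s.
Since 0.4 < R, time spent handling E is better spent searching.

No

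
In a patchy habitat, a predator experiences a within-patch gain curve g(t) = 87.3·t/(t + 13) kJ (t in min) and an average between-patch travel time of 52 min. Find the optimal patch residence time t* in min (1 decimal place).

Optimal t* satisfies g'(t*) = g(t*)/(T + t*).
g'(t) = 87.3·13/(t + 13)². Setting 87.3·13/(t+13)² = 87.3t/[(t+13)(52+t)] gives 13(52+t) = t(t+13), so t² = 13×52 = 676.
t* = √676 = 26 min.

26.0 min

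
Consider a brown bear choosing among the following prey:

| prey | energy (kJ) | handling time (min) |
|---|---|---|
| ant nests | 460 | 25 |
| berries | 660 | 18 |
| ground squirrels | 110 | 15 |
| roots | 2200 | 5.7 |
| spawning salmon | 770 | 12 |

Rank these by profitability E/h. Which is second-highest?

Profitability E/h (kJ/min): ant nests = 460/25 = 18.4, berries = 660/18 = 36.7, ground squirrels = 110/15 = 7.33, roots = 2200/5.7 = 386, spawning salmon = 770/12 = 64.2.
Ranked: roots > spawning salmon > berries > ant nests > ground squirrels.

spawning salmon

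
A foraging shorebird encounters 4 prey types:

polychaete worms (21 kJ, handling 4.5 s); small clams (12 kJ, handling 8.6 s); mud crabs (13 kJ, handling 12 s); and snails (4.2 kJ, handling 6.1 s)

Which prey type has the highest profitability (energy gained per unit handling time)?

In descending order of E/h:
polychaete worms: 21/4.5 = 4.67 kJ/s
small clams: 12/8.6 = 1.4 kJ/s
mud crabs: 13/12 = 1.08 kJ/s
snails: 4.2/6.1 = 0.689 kJ/s

polychaete worms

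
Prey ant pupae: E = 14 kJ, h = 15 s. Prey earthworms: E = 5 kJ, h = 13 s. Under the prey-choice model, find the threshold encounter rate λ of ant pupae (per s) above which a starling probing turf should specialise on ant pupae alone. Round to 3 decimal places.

0.047 per s

Drop earthworms once their profitability E₂/h₂ falls below the rate achievable on ant pupae alone: E₂/h₂ = λE₁/(1 + λh₁).
Solve for λ: λE₁h₂ = E₂(1 + λh₁) → λ(E₁h₂ − E₂h₁) = E₂ → λ = E₂/(E₁h₂ − E₂h₁).
λ = 5/(14×13 − 5×15) = 5/107 = 0.04673 per s.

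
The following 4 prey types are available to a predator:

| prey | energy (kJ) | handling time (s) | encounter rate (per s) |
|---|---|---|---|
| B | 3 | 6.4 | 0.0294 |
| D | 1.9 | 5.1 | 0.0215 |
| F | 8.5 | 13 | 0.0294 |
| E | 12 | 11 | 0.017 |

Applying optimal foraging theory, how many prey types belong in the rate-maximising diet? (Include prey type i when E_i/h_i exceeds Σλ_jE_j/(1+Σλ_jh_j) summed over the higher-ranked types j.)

Profitabilities (E/h, kJ/s): E 1.09, F 0.654, B 0.469, D 0.373. Add prey in this order while the next type's profitability exceeds the intake rate on those already taken.
Rate on top 1: 0.1719. F: 0.654 > 0.1719 → include.
Rate on top 2: 0.2893. B: 0.469 > 0.2893 → include.
Rate on top 3: 0.3085. D: 0.373 > 0.3085 → include.
Optimal diet: E, F, B, D — 4 of 4 types.

4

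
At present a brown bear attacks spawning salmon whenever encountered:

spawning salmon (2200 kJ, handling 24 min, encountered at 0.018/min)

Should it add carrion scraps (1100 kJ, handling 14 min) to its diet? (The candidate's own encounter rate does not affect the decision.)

Intake rate on the current diet: R = (0.018×2200) / (1 + 0.018×24) = 39.6/1.432 = 27.65 kJ/min.
carrion scraps: E/h = 1100/14 = 78.57 kJ/min.
Since 78.57 > R, including carrion scraps increases the long-run rate.

Yes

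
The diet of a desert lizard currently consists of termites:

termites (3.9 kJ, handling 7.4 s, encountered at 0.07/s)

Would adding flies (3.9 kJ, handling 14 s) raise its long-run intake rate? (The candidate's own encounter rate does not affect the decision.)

On termites alone, R = ΣλE/(1+Σλh) = 0.273/1.518 = 0.1798 kJ/s.
flies: E/h = 3.9/14 = 0.2786 kJ/s.
0.2786 > 0.1798, so adding flies raises the average — include it.

Yes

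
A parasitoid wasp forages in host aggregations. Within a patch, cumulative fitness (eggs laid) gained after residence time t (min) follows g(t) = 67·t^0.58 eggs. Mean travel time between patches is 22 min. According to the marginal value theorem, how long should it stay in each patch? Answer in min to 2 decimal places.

By the marginal value theorem, leave when the instantaneous gain rate g'(t) equals the habitat-wide average g(t)/(T + t).
g'(t) = 0.58·67·t^-0.42. Setting 0.58·67·t^-0.42 = 67·t^0.58/(22+t) gives 0.58(22+t) = t, so 0.42·t = 0.58×22.
t* = 0.58×22/0.42 = 30.38 min.

30.38 min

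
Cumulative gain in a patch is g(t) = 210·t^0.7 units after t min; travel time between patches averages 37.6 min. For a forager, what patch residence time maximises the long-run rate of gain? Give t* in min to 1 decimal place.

By the marginal value theorem, leave when the instantaneous gain rate g'(t) equals the habitat-wide average g(t)/(T + t).
g'(t) = 0.7·210·t^-0.3. Setting 0.7·210·t^-0.3 = 210·t^0.7/(37.6+t) gives 0.7(37.6+t) = t, so 0.30·t = 0.7×37.6.
t* = 0.7×37.6/0.30 = 87.73 min.

87.7 min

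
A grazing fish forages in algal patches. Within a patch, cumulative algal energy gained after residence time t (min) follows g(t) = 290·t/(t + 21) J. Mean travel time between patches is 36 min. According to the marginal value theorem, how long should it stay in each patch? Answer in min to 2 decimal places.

27.50 min

Maximise g(t)/(T+t): set derivative to zero → g'(t)(T+t) = g(t).
g'(t) = 290·21/(t + 21)². Setting 290·21/(t+21)² = 290t/[(t+21)(36+t)] gives 21(36+t) = t(t+21), so t² = 21×36 = 756.
t* = √756 = 27.5 min.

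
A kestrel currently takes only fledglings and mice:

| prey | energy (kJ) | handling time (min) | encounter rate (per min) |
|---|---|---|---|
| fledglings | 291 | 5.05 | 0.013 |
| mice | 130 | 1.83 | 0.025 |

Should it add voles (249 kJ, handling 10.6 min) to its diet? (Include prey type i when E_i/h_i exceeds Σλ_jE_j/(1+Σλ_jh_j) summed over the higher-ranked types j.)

Yes

Current rate: (0.013×291 + 0.025×130)/(1 + 0.013×5.05 + 0.025×1.83) = 6.328 kJ/min.
voles: E/h = 249/10.6 = 23.49 kJ/min.
23.49 > 6.328, so adding voles raises the average — include it.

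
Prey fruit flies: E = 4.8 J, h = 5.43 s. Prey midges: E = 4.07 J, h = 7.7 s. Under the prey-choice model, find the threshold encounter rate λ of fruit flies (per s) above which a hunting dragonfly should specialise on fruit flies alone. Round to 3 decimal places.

0.274 per s

At the threshold, the rate on fruit flies alone equals the profitability of midges: λ·4.8/(1 + λ·5.43) = 4.07/7.7 = 0.5286.
Rearranging, λ(4.8 − 0.5286×5.43) = 0.5286, so λ = 0.5286/1.93 = 0.2739 per s.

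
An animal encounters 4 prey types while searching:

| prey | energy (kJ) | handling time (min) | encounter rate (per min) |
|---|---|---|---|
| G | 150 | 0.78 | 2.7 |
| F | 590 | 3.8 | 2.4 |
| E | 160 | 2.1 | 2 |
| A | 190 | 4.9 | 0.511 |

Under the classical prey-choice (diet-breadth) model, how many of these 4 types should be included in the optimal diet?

2

Profitabilities (E/h, kJ/min): G 192, F 155, E 76.2, A 38.8. Add prey in this order while the next type's profitability exceeds the intake rate on those already taken.
Rate on top 1: 130.4. F: 155 > 130.4 → include.
Rate on top 2: 148.9. E: 76.2 < 148.9 → exclude; stop.
Optimal diet: G, F — 2 of 4 types.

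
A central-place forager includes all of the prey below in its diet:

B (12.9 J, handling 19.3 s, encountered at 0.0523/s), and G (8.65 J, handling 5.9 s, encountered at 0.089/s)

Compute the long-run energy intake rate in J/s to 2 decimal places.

Energy encountered per unit search time: 0.0523×12.9 + 0.089×8.65 = 1.445 J/s.
Handling time per unit search time: 0.0523×19.3 + 0.089×5.9 = 1.534.
Rate = 1.445/(1 + 1.534) = 0.5699 J/s.

0.57 J/s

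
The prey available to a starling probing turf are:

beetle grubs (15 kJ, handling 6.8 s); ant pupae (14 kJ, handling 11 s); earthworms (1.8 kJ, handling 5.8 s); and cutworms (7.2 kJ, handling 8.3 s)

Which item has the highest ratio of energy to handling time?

beetle grubs

In descending order of E/h:
beetle grubs: 15/6.8 = 2.21 kJ/s
ant pupae: 14/11 = 1.27 kJ/s
cutworms: 7.2/8.3 = 0.867 kJ/s
earthworms: 1.8/5.8 = 0.31 kJ/s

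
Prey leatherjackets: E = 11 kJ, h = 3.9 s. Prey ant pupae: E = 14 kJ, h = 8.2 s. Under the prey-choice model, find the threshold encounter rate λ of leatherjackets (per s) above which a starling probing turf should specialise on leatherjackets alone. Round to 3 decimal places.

Drop ant pupae once their profitability E₂/h₂ falls below the rate achievable on leatherjackets alone: E₂/h₂ = λE₁/(1 + λh₁).
Solve for λ: λE₁h₂ = E₂(1 + λh₁) → λ(E₁h₂ − E₂h₁) = E₂ → λ = E₂/(E₁h₂ − E₂h₁).
λ = 14/(11×8.2 − 14×3.9) = 14/35.6 = 0.3933 per s.

0.393 per s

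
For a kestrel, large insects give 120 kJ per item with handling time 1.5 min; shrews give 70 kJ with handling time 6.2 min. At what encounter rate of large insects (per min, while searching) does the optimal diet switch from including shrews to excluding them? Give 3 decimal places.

Drop shrews once their profitability E₂/h₂ falls below the rate achievable on large insects alone: E₂/h₂ = λE₁/(1 + λh₁).
Solve for λ: λE₁h₂ = E₂(1 + λh₁) → λ(E₁h₂ − E₂h₁) = E₂ → λ = E₂/(E₁h₂ − E₂h₁).
λ = 70/(120×6.2 − 70×1.5) = 70/639 = 0.1095 per min.

0.110 per min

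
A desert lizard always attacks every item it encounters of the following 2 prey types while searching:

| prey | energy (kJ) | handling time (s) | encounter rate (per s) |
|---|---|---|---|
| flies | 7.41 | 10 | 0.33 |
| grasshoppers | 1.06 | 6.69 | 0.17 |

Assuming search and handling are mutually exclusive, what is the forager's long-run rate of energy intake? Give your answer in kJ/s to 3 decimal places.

R = Σλ_iE_i / (1 + Σλ_ih_i)
Numerator: 0.33×7.41 + 0.17×1.06 = 2.626
Denominator: 1 + 0.33×10 + 0.17×6.69 = 5.437
R = 2.626/5.437 = 0.4829 kJ/s

0.483 kJ/s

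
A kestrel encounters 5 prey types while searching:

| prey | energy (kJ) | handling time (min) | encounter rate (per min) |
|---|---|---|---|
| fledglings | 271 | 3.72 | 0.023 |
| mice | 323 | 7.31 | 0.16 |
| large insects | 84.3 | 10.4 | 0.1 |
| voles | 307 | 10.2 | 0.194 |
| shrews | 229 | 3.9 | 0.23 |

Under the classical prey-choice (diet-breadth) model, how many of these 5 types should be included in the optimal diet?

Rank by E/h (kJ/min): fledglings 72.8, shrews 58.7, mice 44.2, voles 30.1, large insects 8.11. Include each in turn until the next type's E/h falls below the running intake rate.
Rate on top 1: 5.742. shrews: 58.7 > 5.742 → include.
Rate on top 2: 29.71. mice: 44.2 > 29.71 → include.
Rate on top 3: 35.08. voles: 30.1 < 35.08 → exclude; stop.
Optimal diet: fledglings, shrews, mice — 3 of 5 types.

3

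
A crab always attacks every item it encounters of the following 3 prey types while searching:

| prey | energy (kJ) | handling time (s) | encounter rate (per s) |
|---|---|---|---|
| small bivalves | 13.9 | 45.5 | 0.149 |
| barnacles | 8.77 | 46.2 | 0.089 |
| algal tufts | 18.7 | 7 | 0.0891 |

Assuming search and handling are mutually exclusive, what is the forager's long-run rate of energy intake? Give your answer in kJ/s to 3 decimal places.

0.361 kJ/s

R = (0.149×13.9 + 0.089×8.77 + 0.0891×18.7) / (1 + 0.149×45.5 + 0.089×46.2 + 0.0891×7) = 4.518/12.51 = 0.361 kJ/s.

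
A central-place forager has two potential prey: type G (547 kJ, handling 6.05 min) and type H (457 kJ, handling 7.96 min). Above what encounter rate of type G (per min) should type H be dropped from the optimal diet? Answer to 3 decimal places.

Drop type H once their profitability E₂/h₂ falls below the rate achievable on type G alone: E₂/h₂ = λE₁/(1 + λh₁).
Solve for λ: λE₁h₂ = E₂(1 + λh₁) → λ(E₁h₂ − E₂h₁) = E₂ → λ = E₂/(E₁h₂ − E₂h₁).
λ = 457/(547×7.96 − 457×6.05) = 457/1589 = 0.2876 per min.

0.288 per min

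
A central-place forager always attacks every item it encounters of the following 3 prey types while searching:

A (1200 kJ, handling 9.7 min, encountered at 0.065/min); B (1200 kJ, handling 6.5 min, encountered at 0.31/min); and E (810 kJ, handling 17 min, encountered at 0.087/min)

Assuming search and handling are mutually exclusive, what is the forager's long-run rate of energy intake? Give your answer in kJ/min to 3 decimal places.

101.565 kJ/min

R = (0.065×1200 + 0.31×1200 + 0.087×810) / (1 + 0.065×9.7 + 0.31×6.5 + 0.087×17) = 520.5/5.125 = 101.6 kJ/min.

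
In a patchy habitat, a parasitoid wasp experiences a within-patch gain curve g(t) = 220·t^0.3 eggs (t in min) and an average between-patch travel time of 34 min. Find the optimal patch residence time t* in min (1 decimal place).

Maximise g(t)/(T+t): set derivative to zero → g'(t)(T+t) = g(t).
g'(t) = 0.3·220·t^-0.7. Setting 0.3·220·t^-0.7 = 220·t^0.3/(34+t) gives 0.3(34+t) = t, so 0.70·t = 0.3×34.
t* = 0.3×34/0.70 = 14.57 min.

14.6 min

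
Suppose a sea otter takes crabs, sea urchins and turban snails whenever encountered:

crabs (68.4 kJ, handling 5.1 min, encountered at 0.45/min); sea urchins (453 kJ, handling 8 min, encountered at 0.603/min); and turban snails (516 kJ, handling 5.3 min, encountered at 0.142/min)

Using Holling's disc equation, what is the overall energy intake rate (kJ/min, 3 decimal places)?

42.519 kJ/min

R = Σλ_iE_i / (1 + Σλ_ih_i)
Numerator: 0.45×68.4 + 0.603×453 + 0.142×516 = 377.2
Denominator: 1 + 0.45×5.1 + 0.603×8 + 0.142×5.3 = 8.872
R = 377.2/8.872 = 42.52 kJ/min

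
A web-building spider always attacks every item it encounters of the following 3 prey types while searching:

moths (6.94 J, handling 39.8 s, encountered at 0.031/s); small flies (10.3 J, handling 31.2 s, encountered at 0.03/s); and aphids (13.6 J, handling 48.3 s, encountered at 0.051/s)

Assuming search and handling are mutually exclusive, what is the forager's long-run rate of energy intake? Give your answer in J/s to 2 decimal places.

R = (0.031×6.94 + 0.03×10.3 + 0.051×13.6) / (1 + 0.031×39.8 + 0.03×31.2 + 0.051×48.3) = 1.218/5.633 = 0.2162 J/s.

0.22 J/s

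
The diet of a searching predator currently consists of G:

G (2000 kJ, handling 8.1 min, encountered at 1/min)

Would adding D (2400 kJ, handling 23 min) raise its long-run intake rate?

On G alone, R = ΣλE/(1+Σλh) = 2000/9.1 = 219.8 kJ/min.
Profitability of D: 2400/23 = 104.3 kJ/min.
104.3 < 219.8, so adding D would lower the average — exclude it.

No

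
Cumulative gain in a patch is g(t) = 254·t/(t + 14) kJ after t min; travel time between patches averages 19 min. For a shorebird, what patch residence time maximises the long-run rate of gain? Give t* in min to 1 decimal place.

Optimal t* satisfies g'(t*) = g(t*)/(T + t*).
g'(t) = 254·14/(t + 14)². Setting 254·14/(t+14)² = 254t/[(t+14)(19+t)] gives 14(19+t) = t(t+14), so t² = 14×19 = 266.
t* = √266 = 16.31 min.

16.3 min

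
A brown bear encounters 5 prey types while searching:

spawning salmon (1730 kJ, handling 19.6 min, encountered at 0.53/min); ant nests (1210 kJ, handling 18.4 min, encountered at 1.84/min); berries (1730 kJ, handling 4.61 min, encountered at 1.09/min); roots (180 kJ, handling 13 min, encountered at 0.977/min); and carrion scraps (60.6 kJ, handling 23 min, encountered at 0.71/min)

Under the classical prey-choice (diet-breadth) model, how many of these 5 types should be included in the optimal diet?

Rank by E/h (kJ/min): berries 375, spawning salmon 88.3, ant nests 65.8, roots 13.8, carrion scraps 2.63. Include each in turn until the next type's E/h falls below the running intake rate.
Rate on top 1: 313. spawning salmon: 88.3 < 313 → exclude; stop.
Optimal diet: berries — 1 of 5 types.

1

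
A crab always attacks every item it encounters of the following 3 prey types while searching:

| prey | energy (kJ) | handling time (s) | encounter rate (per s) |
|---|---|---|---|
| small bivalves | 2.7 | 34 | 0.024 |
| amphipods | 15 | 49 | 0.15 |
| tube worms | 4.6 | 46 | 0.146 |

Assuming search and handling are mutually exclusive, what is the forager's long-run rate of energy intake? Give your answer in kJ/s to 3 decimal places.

0.188 kJ/s

Energy encountered per unit search time: 0.024×2.7 + 0.15×15 + 0.146×4.6 = 2.986 kJ/s.
Handling time per unit search time: 0.024×34 + 0.15×49 + 0.146×46 = 14.88.
Rate = 2.986/(1 + 14.88) = 0.188 kJ/s.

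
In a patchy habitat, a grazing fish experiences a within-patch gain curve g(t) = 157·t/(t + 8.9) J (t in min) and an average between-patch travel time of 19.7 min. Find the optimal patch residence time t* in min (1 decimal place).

13.2 min

By the marginal value theorem, leave when the instantaneous gain rate g'(t) equals the habitat-wide average g(t)/(T + t).
g'(t) = 157·8.9/(t + 8.9)². Setting 157·8.9/(t+8.9)² = 157t/[(t+8.9)(19.7+t)] gives 8.9(19.7+t) = t(t+8.9), so t² = 8.9×19.7 = 175.3.
t* = √175.3 = 13.24 min.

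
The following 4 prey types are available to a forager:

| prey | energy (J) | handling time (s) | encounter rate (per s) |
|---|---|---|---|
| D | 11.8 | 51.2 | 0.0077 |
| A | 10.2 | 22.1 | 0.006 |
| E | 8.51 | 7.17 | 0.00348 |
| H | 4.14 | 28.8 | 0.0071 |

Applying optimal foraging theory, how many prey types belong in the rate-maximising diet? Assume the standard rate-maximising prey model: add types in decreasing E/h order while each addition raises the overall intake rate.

4

E/h in descending order: E 1.19, A 0.462, D 0.23, H 0.144 J/s. The optimal diet is the largest prefix of this list for which every included type satisfies E_i/h_i > R on the types above it.
Rate on top 1: 0.02889. A: 0.462 > 0.02889 → include.
Rate on top 2: 0.07845. D: 0.23 > 0.07845 → include.
Rate on top 3: 0.1171. H: 0.144 > 0.1171 → include.
Optimal diet: E, A, D, H — 4 of 4 types.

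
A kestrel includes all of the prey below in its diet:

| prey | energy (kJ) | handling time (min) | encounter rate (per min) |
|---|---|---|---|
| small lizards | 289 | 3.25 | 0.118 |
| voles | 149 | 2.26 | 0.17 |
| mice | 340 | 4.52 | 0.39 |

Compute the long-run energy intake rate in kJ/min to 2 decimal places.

54.39 kJ/min

R = (0.118×289 + 0.17×149 + 0.39×340) / (1 + 0.118×3.25 + 0.17×2.26 + 0.39×4.52) = 192/3.53 = 54.39 kJ/min.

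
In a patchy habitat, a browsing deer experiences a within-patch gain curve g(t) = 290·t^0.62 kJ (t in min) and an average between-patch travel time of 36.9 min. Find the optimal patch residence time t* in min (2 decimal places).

60.21 min

By the marginal value theorem, leave when the instantaneous gain rate g'(t) equals the habitat-wide average g(t)/(T + t).
g'(t) = 0.62·290·t^-0.38. Setting 0.62·290·t^-0.38 = 290·t^0.62/(36.9+t) gives 0.62(36.9+t) = t, so 0.38·t = 0.62×36.9.
t* = 0.62×36.9/0.38 = 60.21 min.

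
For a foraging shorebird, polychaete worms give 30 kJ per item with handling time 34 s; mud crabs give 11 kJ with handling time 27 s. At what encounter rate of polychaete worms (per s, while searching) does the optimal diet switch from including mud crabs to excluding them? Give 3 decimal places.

0.025 per s

The zero-one rule: include mud crabs iff E₂/h₂ > λE₁/(1+λh₁). Equality gives the switch point.
λE₁h₂ = E₂ + λE₂h₁ ⇒ λ = E₂/(E₁h₂ − E₂h₁) = 11/(810 − 374) = 0.02523 per s.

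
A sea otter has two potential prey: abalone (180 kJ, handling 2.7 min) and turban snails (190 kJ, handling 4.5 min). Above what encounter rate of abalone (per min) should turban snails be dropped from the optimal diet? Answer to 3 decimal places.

The zero-one rule: include turban snails iff E₂/h₂ > λE₁/(1+λh₁). Equality gives the switch point.
λE₁h₂ = E₂ + λE₂h₁ ⇒ λ = E₂/(E₁h₂ − E₂h₁) = 190/(810 − 513) = 0.6397 per min.

0.640 per min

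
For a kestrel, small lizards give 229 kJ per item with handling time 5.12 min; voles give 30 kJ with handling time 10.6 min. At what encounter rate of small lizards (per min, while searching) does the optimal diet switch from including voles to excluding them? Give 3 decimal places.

0.013 per min

The zero-one rule: include voles iff E₂/h₂ > λE₁/(1+λh₁). Equality gives the switch point.
λE₁h₂ = E₂ + λE₂h₁ ⇒ λ = E₂/(E₁h₂ − E₂h₁) = 30/(2427 − 153.6) = 0.01319 per min.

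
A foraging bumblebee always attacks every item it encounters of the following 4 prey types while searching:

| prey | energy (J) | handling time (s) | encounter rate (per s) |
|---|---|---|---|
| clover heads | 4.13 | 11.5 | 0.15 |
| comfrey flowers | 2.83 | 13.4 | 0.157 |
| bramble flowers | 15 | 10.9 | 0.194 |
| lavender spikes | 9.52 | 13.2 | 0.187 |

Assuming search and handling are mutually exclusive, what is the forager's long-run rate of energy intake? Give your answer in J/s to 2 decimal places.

0.61 J/s

Energy encountered per unit search time: 0.15×4.13 + 0.157×2.83 + 0.194×15 + 0.187×9.52 = 5.754 J/s.
Handling time per unit search time: 0.15×11.5 + 0.157×13.4 + 0.194×10.9 + 0.187×13.2 = 8.412.
Rate = 5.754/(1 + 8.412) = 0.6114 J/s.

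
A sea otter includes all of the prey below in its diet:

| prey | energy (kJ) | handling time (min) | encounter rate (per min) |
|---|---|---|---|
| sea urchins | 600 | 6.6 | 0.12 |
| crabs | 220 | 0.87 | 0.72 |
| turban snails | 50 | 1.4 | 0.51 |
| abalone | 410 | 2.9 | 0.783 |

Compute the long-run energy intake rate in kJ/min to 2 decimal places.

R = Σλ_iE_i / (1 + Σλ_ih_i)
Numerator: 0.12×600 + 0.72×220 + 0.51×50 + 0.783×410 = 576.9
Denominator: 1 + 0.12×6.6 + 0.72×0.87 + 0.51×1.4 + 0.783×2.9 = 5.403
R = 576.9/5.403 = 106.8 kJ/min

106.78 kJ/min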